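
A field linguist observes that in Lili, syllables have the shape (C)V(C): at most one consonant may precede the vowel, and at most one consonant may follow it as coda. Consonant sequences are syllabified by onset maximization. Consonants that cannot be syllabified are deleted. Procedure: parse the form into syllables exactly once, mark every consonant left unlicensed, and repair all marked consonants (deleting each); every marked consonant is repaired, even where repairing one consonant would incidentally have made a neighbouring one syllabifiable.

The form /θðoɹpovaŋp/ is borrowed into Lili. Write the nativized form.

ðoɹpovaŋ

Under (C)V(C), the unsyllabifiable consonants are /θ/, /p/ (at most one coda consonant is licensed; onsets are limited to one consonant).
Each unlicensed consonant is deleted: /θ/, /p/.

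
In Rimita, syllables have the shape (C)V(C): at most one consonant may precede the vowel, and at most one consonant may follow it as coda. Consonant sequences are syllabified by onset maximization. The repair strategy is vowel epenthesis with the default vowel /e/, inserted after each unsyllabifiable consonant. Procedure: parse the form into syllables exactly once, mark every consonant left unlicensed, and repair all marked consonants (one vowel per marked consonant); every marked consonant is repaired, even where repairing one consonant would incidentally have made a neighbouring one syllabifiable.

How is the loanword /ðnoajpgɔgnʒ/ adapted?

ðenoajpegɔgneʒe

Syllabifying with onset maximization leaves /ð/, /p/, /n/, /ʒ/ stranded (at most one coda consonant is licensed; onsets are limited to one consonant).
Epenthesis after each stranded consonant: /ð/ → /ðe/, /p/ → /pe/, /n/ → /ne/, /ʒ/ → /ʒe/.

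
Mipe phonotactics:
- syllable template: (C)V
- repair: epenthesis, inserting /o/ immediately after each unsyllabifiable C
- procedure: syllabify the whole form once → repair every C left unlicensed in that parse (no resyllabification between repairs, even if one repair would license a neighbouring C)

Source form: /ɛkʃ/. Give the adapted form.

The consonants /k/, /ʃ/ cannot be parsed into a legal (C)V syllable (no codas are permitted; onsets are limited to one consonant).
Each unlicensed consonant becomes the onset of a new syllable: /k/ → /ko/, /ʃ/ → /ʃo/.

ɛkoʃo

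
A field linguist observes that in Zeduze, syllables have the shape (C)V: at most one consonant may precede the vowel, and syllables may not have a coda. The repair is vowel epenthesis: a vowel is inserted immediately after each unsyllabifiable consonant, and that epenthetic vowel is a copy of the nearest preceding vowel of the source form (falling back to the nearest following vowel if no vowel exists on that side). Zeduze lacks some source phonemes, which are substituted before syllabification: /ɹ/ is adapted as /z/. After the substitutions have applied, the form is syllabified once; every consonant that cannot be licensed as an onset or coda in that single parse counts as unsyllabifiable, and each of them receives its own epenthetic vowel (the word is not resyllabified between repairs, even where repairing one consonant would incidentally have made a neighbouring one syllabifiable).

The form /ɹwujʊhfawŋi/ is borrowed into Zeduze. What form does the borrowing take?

zuwujʊhʊfawaŋi

Substitution: /ɹ/ → /z/, giving /zwujʊhfawŋi/.
Under (C)V, the unsyllabifiable consonants are /z/, /h/, /w/ (no codas are permitted; onsets are limited to one consonant).
Epenthesis after each stranded consonant: /z/ → /zu/, /h/ → /hʊ/, /w/ → /wa/.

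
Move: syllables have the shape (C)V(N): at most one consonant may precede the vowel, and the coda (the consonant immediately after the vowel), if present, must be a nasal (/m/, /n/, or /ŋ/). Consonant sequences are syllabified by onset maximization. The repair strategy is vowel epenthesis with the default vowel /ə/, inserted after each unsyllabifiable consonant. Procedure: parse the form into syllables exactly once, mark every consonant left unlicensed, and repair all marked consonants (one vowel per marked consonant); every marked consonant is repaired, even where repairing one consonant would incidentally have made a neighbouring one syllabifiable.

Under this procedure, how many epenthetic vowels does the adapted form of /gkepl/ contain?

3

The unsyllabifiable consonants are /g/, /p/, /l/; each receives one epenthetic vowel.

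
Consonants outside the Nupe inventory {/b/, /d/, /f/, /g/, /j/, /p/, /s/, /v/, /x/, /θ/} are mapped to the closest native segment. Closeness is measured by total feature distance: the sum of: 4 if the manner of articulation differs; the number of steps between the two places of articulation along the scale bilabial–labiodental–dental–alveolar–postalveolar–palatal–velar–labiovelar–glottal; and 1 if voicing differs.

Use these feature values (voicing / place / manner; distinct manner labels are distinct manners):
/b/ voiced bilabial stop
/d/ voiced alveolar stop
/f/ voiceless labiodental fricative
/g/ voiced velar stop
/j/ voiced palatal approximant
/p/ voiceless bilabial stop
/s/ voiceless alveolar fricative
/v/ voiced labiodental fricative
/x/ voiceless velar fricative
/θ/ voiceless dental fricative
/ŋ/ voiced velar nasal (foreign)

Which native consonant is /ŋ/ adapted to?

g

/g/ is closest: manner differs (nasal→stop, +4), place distance 0 (velar→velar), same voicing; total 4. Next closest is /j/ at distance 5.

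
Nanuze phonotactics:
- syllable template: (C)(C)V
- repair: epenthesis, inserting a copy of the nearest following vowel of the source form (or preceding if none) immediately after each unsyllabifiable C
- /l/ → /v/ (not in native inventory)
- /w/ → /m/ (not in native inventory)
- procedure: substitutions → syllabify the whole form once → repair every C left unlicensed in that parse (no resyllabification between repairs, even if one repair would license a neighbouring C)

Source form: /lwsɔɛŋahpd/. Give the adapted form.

vɔmsɔɛŋahapada

Substitution: /l/ → /v/, /w/ → /m/, giving /vmsɔɛŋahpd/.
Under (C)(C)V, the unsyllabifiable consonants are /v/, /h/, /p/, /d/ (no codas are permitted; onsets may contain at most 2 consonants).
Inserting the epenthetic vowel yields /v/ → /vɔ/, /h/ → /ha/, /p/ → /pa/, /d/ → /da/.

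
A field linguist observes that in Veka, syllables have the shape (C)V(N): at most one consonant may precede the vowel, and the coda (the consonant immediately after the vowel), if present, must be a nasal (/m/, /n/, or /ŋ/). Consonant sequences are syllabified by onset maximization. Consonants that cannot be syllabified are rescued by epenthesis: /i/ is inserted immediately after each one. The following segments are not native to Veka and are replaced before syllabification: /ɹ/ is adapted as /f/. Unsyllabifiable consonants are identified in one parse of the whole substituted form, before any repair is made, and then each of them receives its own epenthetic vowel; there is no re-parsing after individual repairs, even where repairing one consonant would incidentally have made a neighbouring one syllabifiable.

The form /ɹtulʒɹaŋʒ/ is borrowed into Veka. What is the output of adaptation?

fituliʒifaŋʒi

Substitution: /ɹ/ → /f/, giving /ftulʒfaŋʒ/.
The consonants /f/, /l/, /ʒ/, /ʒ/ cannot be parsed into a legal (C)V(N) syllable (only a nasal (/m/, /n/, or /ŋ/) is licensed in coda position; onsets are limited to one consonant).
Each unlicensed consonant becomes the onset of a new syllable: /f/ → /fi/, /l/ → /li/, /ʒ/ → /ʒi/, /ʒ/ → /ʒi/.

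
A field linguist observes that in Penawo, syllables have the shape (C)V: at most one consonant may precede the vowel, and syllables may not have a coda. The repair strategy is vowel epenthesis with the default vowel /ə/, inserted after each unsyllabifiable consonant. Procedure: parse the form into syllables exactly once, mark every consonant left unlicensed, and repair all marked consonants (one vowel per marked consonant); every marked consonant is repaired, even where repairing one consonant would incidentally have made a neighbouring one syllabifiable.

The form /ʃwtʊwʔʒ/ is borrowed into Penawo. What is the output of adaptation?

Under (C)V, the unsyllabifiable consonants are /ʃ/, /w/, /w/, /ʔ/, /ʒ/ (no codas are permitted; onsets are limited to one consonant).
Epenthesis after each stranded consonant: /ʃ/ → /ʃə/, /w/ → /wə/, /w/ → /wə/, /ʔ/ → /ʔə/, /ʒ/ → /ʒə/.

ʃəwətʊwəʔəʒə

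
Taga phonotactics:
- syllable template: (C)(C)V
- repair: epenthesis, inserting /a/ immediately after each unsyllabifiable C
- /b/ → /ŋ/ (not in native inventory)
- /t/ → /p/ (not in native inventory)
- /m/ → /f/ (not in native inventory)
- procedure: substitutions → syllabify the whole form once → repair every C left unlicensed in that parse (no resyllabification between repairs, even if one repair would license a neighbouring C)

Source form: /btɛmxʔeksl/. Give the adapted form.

ŋpɛfaxʔekasala

Substitution: /b/ → /ŋ/, /t/ → /p/, /m/ → /f/, giving /ŋpɛfxʔeksl/.
Syllabifying with onset maximization leaves /f/, /k/, /s/, /l/ stranded (no codas are permitted; onsets may contain at most 2 consonants).
Epenthesis after each stranded consonant: /f/ → /fa/, /k/ → /ka/, /s/ → /sa/, /l/ → /la/.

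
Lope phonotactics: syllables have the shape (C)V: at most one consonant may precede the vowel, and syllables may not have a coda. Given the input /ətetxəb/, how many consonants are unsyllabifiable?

Syllabifying with onset maximization leaves /t/, /b/ stranded (no codas are permitted; onsets are limited to one consonant).

2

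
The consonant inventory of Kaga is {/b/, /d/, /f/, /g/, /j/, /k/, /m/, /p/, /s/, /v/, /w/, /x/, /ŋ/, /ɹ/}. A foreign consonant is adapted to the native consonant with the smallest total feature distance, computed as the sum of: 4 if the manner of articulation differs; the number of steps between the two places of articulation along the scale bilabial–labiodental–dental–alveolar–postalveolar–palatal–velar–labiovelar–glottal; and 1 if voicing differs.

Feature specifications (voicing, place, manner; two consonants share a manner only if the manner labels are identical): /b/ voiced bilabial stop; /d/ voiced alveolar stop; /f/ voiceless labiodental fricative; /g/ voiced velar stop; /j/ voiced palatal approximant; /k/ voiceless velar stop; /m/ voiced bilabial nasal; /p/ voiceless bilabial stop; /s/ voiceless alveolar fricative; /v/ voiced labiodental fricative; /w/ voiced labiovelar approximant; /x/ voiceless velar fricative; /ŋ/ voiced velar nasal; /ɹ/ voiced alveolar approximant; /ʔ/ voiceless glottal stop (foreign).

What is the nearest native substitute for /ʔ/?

k

/k/ is closest: same manner (stop), place distance 2 (glottal→velar), same voicing; total 2. Next closest is /g/ at distance 3.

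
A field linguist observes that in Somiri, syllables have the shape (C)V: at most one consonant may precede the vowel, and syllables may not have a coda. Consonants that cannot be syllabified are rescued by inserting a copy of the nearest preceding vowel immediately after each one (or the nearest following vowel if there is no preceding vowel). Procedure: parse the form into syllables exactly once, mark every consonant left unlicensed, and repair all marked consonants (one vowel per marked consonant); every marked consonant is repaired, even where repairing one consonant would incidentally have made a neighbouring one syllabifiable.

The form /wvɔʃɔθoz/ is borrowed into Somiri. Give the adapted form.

wɔvɔʃɔθozo

Under (C)V, the unsyllabifiable consonants are /w/, /z/ (no codas are permitted; onsets are limited to one consonant).
Inserting the epenthetic vowel yields /w/ → /wɔ/, /z/ → /zo/.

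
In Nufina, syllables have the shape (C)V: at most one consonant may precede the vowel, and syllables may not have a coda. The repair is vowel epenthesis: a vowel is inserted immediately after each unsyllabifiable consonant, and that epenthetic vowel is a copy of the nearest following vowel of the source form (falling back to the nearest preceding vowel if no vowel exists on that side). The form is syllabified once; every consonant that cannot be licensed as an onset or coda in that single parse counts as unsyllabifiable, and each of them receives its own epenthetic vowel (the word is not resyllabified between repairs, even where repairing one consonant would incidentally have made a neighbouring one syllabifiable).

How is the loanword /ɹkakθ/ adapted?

The consonants /ɹ/, /k/, /θ/ cannot be parsed into a legal (C)V syllable (no codas are permitted; onsets are limited to one consonant).
Inserting the epenthetic vowel yields /ɹ/ → /ɹa/, /k/ → /ka/, /θ/ → /θa/.

ɹakakaθa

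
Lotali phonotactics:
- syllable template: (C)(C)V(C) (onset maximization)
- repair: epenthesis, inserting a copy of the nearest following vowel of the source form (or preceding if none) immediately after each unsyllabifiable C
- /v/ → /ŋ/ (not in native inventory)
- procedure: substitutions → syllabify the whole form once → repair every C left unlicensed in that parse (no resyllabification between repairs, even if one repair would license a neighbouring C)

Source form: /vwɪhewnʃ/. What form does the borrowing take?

ŋwɪhewneʃe

Substitution: /v/ → /ŋ/, giving /ŋwɪhewnʃ/.
The consonants /n/, /ʃ/ cannot be parsed into a legal (C)(C)V(C) syllable (at most one coda consonant is licensed; onsets may contain at most 2 consonants).
Each unlicensed consonant becomes the onset of a new syllable: /n/ → /ne/, /ʃ/ → /ʃe/.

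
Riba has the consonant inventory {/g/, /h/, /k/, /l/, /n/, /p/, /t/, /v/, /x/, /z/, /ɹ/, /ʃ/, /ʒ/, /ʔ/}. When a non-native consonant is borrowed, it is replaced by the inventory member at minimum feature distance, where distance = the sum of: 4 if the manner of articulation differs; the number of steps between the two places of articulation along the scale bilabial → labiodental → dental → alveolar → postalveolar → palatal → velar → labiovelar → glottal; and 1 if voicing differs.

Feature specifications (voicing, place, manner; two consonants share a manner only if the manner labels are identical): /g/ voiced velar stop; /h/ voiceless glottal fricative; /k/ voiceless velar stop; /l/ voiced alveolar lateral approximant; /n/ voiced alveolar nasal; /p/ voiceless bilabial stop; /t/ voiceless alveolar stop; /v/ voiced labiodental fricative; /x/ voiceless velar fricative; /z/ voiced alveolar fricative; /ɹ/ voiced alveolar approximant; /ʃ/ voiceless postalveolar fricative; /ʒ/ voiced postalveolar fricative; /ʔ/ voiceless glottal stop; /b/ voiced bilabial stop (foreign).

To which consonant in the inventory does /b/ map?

p

/p/ is closest: same manner (stop), place distance 0 (bilabial→bilabial), voicing differs (+1); total 1. Next closest is /t/ at distance 4.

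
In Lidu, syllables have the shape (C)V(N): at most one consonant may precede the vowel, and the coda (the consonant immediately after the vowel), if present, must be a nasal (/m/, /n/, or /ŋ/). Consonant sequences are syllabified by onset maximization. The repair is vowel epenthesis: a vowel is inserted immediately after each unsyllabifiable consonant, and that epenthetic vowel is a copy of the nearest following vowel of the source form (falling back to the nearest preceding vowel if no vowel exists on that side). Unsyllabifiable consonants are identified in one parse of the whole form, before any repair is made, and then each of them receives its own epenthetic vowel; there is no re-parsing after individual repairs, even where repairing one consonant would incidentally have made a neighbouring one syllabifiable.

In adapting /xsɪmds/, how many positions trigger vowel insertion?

The unsyllabifiable consonants are /x/, /d/, /s/; each receives one epenthetic vowel.

3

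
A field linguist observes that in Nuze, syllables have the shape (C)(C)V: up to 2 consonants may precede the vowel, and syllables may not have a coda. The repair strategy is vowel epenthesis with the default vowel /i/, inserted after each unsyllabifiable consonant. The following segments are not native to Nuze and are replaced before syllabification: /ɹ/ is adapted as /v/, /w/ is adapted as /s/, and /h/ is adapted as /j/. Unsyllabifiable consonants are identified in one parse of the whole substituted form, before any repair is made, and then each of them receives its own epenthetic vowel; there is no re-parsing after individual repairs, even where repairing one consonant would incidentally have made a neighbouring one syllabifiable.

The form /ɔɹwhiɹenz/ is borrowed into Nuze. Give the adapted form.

ɔvisjivenizi

Substitution: /ɹ/ → /v/, /w/ → /s/, /h/ → /j/, giving /ɔvsjivenz/.
Syllabifying with onset maximization leaves /v/, /n/, /z/ stranded (no codas are permitted; onsets may contain at most 2 consonants).
Inserting the epenthetic vowel yields /v/ → /vi/, /n/ → /ni/, /z/ → /zi/.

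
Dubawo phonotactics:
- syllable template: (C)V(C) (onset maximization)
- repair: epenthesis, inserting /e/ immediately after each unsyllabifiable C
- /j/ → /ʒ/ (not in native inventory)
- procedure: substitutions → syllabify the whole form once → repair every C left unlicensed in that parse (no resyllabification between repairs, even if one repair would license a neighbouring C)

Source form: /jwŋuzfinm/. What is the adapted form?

Substitution: /j/ → /ʒ/, giving /ʒwŋuzfinm/.
Under (C)V(C), the unsyllabifiable consonants are /ʒ/, /w/, /m/ (at most one coda consonant is licensed; onsets are limited to one consonant).
Each unlicensed consonant becomes the onset of a new syllable: /ʒ/ → /ʒe/, /w/ → /we/, /m/ → /me/.

ʒeweŋuzfinme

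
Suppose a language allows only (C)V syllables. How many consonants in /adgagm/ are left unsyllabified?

3

The consonants /d/, /g/, /m/ cannot be parsed into a legal (C)V syllable (no codas are permitted; onsets are limited to one consonant).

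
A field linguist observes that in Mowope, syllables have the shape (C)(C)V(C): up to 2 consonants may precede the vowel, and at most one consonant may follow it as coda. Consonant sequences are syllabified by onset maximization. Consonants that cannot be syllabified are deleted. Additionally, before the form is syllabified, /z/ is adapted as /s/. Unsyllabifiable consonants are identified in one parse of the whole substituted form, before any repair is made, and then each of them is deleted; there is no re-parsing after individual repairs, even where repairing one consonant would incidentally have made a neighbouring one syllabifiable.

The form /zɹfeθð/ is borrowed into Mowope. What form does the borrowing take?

ɹfeθ

Substitution: /z/ → /s/, giving /sɹfeθð/.
Under (C)(C)V(C), the unsyllabifiable consonants are /s/, /ð/ (at most one coda consonant is licensed; onsets may contain at most 2 consonants).
Deletion applies to /s/, /ð/.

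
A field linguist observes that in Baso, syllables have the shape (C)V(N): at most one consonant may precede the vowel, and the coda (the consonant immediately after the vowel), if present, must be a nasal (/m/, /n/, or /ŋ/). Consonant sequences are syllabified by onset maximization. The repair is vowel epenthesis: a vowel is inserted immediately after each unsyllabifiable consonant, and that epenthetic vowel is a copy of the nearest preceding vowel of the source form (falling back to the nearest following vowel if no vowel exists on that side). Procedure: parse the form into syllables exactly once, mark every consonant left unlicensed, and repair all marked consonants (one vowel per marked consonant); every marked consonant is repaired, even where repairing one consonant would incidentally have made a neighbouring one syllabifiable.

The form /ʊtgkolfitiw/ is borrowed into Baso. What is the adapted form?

ʊtʊgʊkolofitiwi

Under (C)V(N), the unsyllabifiable consonants are /t/, /g/, /l/, /w/ (only a nasal (/m/, /n/, or /ŋ/) is licensed in coda position; onsets are limited to one consonant).
Each unlicensed consonant becomes the onset of a new syllable: /t/ → /tʊ/, /g/ → /gʊ/, /l/ → /lo/, /w/ → /wi/.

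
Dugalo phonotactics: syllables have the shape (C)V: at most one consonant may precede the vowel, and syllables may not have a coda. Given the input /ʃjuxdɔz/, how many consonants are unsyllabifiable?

Under (C)V, the unsyllabifiable consonants are /ʃ/, /x/, /z/ (no codas are permitted; onsets are limited to one consonant).

3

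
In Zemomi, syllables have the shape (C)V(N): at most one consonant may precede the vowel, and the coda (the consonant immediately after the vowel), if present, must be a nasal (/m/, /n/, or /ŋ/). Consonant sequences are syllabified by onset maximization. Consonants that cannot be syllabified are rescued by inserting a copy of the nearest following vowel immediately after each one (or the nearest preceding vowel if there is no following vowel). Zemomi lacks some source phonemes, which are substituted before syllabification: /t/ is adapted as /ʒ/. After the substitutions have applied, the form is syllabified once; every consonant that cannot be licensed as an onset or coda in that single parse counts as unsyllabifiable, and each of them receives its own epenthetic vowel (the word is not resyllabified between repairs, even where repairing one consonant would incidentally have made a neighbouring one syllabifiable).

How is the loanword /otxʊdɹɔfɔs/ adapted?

oʒʊxʊdɔɹɔfɔsɔ

Substitution: /t/ → /ʒ/, giving /oʒxʊdɹɔfɔs/.
Syllabifying with onset maximization leaves /ʒ/, /d/, /s/ stranded (only a nasal (/m/, /n/, or /ŋ/) is licensed in coda position; onsets are limited to one consonant).
Epenthesis after each stranded consonant: /ʒ/ → /ʒʊ/, /d/ → /dɔ/, /s/ → /sɔ/.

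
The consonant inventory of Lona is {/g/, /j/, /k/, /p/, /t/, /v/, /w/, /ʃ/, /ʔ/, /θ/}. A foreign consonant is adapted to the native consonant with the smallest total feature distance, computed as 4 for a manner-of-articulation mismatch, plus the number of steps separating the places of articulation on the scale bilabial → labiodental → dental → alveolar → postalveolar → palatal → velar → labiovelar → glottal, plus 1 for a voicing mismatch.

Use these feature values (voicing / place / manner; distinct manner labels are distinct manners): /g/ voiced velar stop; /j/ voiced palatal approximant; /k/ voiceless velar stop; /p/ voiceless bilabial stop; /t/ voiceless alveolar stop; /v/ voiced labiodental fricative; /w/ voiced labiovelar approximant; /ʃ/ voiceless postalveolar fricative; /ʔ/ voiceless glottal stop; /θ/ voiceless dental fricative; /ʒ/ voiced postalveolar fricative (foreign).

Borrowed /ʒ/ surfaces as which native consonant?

ʃ

/ʃ/ is closest: same manner (fricative), place distance 0 (postalveolar→postalveolar), voicing differs (+1); total 1. Next closest is /v/ at distance 3.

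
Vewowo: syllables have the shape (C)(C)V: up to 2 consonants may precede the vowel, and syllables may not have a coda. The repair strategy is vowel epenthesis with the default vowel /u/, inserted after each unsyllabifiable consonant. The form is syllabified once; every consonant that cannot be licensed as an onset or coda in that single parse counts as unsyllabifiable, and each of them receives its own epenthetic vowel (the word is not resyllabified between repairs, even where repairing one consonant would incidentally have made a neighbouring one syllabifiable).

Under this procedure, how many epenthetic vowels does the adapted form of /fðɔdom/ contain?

1

The unsyllabifiable consonants are /m/; each receives one epenthetic vowel.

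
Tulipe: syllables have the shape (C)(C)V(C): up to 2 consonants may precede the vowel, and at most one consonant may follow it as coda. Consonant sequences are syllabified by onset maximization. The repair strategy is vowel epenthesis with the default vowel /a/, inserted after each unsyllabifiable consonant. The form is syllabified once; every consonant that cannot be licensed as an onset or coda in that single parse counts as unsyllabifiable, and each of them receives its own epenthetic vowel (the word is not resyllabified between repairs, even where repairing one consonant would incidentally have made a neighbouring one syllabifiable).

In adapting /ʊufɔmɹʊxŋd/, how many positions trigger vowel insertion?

2

The unsyllabifiable consonants are /ŋ/, /d/; each receives one epenthetic vowel.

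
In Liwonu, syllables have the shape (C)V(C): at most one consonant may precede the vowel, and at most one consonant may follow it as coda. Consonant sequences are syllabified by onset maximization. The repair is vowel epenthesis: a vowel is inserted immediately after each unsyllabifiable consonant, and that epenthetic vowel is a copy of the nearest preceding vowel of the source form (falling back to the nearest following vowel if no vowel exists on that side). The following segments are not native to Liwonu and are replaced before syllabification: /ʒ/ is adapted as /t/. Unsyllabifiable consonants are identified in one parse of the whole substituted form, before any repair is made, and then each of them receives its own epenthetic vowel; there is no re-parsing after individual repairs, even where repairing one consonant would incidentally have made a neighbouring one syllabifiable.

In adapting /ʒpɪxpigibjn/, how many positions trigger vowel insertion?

After substitution the input is /tpɪxpigibjn/.
The unsyllabifiable consonants are /t/, /j/, /n/; each receives one epenthetic vowel.

3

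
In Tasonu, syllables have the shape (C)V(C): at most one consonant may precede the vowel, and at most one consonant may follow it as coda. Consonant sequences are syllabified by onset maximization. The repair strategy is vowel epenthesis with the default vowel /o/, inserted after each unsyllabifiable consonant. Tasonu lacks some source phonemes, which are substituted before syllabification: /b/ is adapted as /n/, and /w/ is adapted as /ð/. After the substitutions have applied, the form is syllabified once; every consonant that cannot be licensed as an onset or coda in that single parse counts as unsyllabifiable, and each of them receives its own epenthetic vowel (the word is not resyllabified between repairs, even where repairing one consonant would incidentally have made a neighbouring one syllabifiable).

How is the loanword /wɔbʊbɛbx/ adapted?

Substitution: /w/ → /ð/, /b/ → /n/, giving /ðɔnʊnɛnx/.
Syllabifying with onset maximization leaves /x/ stranded (at most one coda consonant is licensed; onsets are limited to one consonant).
Each unlicensed consonant becomes the onset of a new syllable: /x/ → /xo/.

ðɔnʊnɛnxo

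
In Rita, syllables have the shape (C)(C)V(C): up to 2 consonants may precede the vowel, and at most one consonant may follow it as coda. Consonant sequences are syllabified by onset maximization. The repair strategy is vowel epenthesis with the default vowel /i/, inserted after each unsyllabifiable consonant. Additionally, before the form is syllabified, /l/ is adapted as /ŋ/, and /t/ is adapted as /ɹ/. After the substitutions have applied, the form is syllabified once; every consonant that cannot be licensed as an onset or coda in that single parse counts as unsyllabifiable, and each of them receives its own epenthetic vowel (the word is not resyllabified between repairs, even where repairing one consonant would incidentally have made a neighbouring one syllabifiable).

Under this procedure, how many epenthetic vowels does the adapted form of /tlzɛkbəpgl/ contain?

3

After substitution the input is /ɹŋzɛkbəpgŋ/.
The unsyllabifiable consonants are /ɹ/, /g/, /ŋ/; each receives one epenthetic vowel.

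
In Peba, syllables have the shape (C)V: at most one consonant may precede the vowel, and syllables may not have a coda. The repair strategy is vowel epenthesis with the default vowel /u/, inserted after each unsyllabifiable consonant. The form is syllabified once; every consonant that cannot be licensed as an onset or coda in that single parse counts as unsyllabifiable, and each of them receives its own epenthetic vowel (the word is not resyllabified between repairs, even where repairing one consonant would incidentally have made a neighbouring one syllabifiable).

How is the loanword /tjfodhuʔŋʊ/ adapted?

Syllabifying with onset maximization leaves /t/, /j/, /d/, /ʔ/ stranded (no codas are permitted; onsets are limited to one consonant).
Inserting the epenthetic vowel yields /t/ → /tu/, /j/ → /ju/, /d/ → /du/, /ʔ/ → /ʔu/.

tujufoduhuʔuŋʊ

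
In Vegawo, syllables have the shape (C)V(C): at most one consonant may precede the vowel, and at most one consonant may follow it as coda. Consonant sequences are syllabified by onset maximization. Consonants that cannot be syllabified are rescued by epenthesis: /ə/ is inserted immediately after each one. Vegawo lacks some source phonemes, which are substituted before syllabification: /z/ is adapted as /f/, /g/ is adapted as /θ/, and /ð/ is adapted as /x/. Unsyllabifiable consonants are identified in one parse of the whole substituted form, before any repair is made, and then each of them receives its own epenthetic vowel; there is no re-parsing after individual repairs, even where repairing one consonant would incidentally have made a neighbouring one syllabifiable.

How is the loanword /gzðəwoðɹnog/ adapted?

Substitution: /g/ → /θ/, /z/ → /f/, /ð/ → /x/, giving /θfxəwoxɹnoθ/.
Under (C)V(C), the unsyllabifiable consonants are /θ/, /f/, /ɹ/ (at most one coda consonant is licensed; onsets are limited to one consonant).
Epenthesis after each stranded consonant: /θ/ → /θə/, /f/ → /fə/, /ɹ/ → /ɹə/.

θəfəxəwoxɹənoθ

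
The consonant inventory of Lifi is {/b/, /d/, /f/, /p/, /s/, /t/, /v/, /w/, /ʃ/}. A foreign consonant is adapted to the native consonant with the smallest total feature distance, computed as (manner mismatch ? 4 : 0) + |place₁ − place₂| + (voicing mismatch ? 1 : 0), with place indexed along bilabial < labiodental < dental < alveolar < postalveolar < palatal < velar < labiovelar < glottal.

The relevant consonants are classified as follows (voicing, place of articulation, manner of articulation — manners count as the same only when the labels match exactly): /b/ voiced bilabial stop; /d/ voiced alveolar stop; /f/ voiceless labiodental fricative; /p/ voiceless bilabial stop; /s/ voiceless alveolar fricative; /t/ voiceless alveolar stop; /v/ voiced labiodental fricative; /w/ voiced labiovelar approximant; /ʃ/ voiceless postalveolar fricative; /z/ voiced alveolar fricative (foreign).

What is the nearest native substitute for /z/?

/s/ is closest: same manner (fricative), place distance 0 (alveolar→alveolar), voicing differs (+1); total 1. Next closest is /v/ at distance 2.

s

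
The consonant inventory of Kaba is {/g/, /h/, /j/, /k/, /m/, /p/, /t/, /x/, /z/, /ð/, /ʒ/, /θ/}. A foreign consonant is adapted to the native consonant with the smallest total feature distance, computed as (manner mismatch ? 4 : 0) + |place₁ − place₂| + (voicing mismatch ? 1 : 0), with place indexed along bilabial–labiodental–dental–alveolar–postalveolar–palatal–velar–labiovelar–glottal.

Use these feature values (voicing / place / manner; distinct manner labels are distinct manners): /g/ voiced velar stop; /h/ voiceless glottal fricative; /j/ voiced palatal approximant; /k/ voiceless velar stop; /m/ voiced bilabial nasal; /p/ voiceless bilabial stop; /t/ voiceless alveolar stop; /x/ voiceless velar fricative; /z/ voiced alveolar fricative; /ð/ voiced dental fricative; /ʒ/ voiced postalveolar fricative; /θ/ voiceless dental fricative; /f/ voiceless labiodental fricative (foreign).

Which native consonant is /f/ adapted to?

θ

/θ/ is closest: same manner (fricative), place distance 1 (labiodental→dental), same voicing; total 1. Next closest is /ð/ at distance 2.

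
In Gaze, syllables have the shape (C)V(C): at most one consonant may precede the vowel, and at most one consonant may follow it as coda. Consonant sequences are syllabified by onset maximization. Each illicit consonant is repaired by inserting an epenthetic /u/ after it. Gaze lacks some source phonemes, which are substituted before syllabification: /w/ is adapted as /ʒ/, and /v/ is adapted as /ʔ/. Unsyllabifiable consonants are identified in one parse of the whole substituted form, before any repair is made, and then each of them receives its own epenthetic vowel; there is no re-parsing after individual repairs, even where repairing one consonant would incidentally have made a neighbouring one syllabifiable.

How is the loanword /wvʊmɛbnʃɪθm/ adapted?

ʒuʔʊmɛbnuʃɪθmu

Substitution: /w/ → /ʒ/, /v/ → /ʔ/, giving /ʒʔʊmɛbnʃɪθm/.
Under (C)V(C), the unsyllabifiable consonants are /ʒ/, /n/, /m/ (at most one coda consonant is licensed; onsets are limited to one consonant).
Each unlicensed consonant becomes the onset of a new syllable: /ʒ/ → /ʒu/, /n/ → /nu/, /m/ → /mu/.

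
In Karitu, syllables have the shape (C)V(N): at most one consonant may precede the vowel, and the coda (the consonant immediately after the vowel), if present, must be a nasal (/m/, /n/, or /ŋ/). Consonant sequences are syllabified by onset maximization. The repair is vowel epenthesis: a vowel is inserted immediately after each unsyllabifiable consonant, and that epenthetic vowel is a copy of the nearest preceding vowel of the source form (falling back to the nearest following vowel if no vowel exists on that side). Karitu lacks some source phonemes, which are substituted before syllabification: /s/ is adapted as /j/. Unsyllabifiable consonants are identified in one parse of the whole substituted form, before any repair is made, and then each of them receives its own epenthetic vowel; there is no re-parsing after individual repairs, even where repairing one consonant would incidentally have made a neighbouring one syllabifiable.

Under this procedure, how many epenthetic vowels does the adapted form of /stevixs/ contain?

3

After substitution the input is /jtevixj/.
The unsyllabifiable consonants are /j/, /x/, /j/; each receives one epenthetic vowel.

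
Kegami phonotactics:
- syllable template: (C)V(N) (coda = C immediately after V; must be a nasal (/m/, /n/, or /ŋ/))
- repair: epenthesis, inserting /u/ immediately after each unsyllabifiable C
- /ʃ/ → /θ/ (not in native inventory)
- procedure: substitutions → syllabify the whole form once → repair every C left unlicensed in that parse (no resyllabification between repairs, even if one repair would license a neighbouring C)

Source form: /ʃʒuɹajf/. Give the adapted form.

Substitution: /ʃ/ → /θ/, giving /θʒuɹajf/.
The consonants /θ/, /j/, /f/ cannot be parsed into a legal (C)V(N) syllable (only a nasal (/m/, /n/, or /ŋ/) is licensed in coda position; onsets are limited to one consonant).
Each unlicensed consonant becomes the onset of a new syllable: /θ/ → /θu/, /j/ → /ju/, /f/ → /fu/.

θuʒuɹajufu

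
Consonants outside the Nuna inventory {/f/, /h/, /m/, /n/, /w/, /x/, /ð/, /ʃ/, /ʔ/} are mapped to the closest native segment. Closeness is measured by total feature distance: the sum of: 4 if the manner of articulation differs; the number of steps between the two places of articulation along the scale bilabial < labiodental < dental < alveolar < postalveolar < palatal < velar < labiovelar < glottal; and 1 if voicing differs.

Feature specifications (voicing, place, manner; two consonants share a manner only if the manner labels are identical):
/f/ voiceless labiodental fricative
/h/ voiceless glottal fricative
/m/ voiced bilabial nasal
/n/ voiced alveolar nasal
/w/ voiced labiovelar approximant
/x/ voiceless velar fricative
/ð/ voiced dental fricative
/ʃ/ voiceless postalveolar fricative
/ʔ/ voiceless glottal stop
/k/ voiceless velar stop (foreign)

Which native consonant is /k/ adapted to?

/ʔ/ is closest: same manner (stop), place distance 2 (velar→glottal), same voicing; total 2. Next closest is /x/ at distance 4.

ʔ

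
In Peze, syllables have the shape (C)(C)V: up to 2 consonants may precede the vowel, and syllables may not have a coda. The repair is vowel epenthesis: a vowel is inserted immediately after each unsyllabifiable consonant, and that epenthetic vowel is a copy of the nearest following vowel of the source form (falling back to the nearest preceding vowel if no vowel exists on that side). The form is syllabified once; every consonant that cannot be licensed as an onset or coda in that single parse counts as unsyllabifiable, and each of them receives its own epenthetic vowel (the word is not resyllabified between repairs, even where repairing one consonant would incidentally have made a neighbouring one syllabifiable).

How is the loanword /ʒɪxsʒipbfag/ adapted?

The consonants /x/, /p/, /g/ cannot be parsed into a legal (C)(C)V syllable (no codas are permitted; onsets may contain at most 2 consonants).
Inserting the epenthetic vowel yields /x/ → /xi/, /p/ → /pa/, /g/ → /ga/.

ʒɪxisʒipabfaga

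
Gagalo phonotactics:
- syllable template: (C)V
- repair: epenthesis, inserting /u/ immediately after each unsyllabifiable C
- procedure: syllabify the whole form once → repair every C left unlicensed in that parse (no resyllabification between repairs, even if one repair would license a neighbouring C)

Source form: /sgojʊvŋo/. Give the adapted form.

Under (C)V, the unsyllabifiable consonants are /s/, /v/ (no codas are permitted; onsets are limited to one consonant).
Epenthesis after each stranded consonant: /s/ → /su/, /v/ → /vu/.

sugojʊvuŋo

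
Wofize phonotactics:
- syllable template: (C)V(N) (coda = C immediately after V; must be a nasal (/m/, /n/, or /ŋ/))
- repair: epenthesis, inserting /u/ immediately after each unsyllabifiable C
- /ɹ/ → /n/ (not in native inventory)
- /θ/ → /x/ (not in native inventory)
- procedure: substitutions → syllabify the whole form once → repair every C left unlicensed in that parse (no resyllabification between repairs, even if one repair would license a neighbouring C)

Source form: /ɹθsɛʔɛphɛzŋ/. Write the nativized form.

nuxusɛʔɛpuhɛzuŋu

Substitution: /ɹ/ → /n/, /θ/ → /x/, giving /nxsɛʔɛphɛzŋ/.
The consonants /n/, /x/, /p/, /z/, /ŋ/ cannot be parsed into a legal (C)V(N) syllable (only a nasal (/m/, /n/, or /ŋ/) is licensed in coda position; onsets are limited to one consonant).
Inserting the epenthetic vowel yields /n/ → /nu/, /x/ → /xu/, /p/ → /pu/, /z/ → /zu/, /ŋ/ → /ŋu/.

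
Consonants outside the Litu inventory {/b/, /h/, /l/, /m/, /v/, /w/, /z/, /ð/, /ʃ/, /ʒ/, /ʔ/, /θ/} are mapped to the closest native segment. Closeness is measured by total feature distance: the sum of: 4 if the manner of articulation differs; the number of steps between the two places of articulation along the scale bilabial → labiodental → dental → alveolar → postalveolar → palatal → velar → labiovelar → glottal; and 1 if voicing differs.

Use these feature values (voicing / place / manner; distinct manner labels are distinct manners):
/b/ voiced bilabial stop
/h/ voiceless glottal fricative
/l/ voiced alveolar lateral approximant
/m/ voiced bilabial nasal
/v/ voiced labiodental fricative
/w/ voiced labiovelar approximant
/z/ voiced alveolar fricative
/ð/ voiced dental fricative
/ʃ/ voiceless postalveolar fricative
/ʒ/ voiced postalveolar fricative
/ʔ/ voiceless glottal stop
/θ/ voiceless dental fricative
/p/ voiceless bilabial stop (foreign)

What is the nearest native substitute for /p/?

b

/b/ is closest: same manner (stop), place distance 0 (bilabial→bilabial), voicing differs (+1); total 1. Next closest is /m/ at distance 5.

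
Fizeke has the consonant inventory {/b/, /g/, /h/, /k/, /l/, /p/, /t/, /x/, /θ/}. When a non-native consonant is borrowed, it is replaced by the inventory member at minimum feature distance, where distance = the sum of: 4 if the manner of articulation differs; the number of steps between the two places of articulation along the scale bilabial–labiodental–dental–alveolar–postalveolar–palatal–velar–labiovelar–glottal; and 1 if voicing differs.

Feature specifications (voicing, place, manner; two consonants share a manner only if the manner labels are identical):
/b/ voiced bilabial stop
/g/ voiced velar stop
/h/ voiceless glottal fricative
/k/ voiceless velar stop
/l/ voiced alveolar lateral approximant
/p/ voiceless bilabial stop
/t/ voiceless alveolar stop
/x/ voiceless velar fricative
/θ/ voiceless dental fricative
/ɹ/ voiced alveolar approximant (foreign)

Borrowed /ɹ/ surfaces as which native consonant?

l

/l/ is closest: manner differs (approximant→lateral approximant, +4), place distance 0 (alveolar→alveolar), same voicing; total 4. Next closest is /t/ at distance 5.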